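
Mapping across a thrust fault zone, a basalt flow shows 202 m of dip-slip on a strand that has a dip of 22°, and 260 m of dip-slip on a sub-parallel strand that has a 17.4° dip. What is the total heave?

435 m

heave_A = 202 × cos(22°) = 187.3 m
heave_B = 260 × cos(17.4°) = 248.1 m
total = 187.3 + 248.1 = 435 m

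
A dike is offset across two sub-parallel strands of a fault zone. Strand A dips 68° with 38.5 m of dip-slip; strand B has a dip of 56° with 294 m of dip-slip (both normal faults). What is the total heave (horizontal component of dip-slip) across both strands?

heave_A = 38.5 × cos(68°) = 14.42 m
heave_B = 294 × cos(56°) = 164.4 m
total = 14.42 + 164.4 = 179 m

179 m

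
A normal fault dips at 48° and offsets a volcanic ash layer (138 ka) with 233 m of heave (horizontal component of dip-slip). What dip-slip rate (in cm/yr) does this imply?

0.252 cm/yr

dip-slip = heave / cos(dip) = 233 m / cos(48°) = 348.2 m
rate = 348.2 m / 138 ka = 0.00252 m/yr = 0.252 cm/yr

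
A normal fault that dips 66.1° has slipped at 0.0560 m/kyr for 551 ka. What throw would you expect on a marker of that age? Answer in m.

dip-slip = rate × time = 0.0560 m/kyr × 551 ka = 30.86 m
throw = dip-slip × sin(dip) = 30.86 × sin(66.1°) = 28.2 m

28.2 m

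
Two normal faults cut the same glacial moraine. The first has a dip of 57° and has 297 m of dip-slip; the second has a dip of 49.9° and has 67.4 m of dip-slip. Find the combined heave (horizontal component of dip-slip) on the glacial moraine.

heave_A = 297 × cos(57°) = 161.8 m
heave_B = 67.4 × cos(49.9°) = 43.41 m
total = 161.8 + 43.41 = 205 m

205 m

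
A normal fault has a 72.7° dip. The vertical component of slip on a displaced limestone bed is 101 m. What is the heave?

heave = throw / tan(dip) = 101 / tan(72.7°) = 31.5 m

31.5 m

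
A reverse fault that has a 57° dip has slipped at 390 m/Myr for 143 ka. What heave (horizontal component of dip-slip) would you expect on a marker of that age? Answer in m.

dip-slip = rate × time = 390 m/Myr × 143 ka = 55.77 m
heave = dip-slip × cos(dip) = 55.77 × cos(57°) = 30.4 m

30.4 m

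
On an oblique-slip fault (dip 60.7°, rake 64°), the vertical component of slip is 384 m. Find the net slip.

dip-slip = throw / sin(dip) = 384 / sin(60.7°) = 440.3 m
net slip = dip-slip / sin(rake) = 440.3 / sin(64°) = 490 m

490 m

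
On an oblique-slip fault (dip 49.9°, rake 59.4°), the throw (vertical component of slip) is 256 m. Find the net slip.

389 m

dip-slip = throw / sin(dip) = 256 / sin(49.9°) = 334.7 m
net slip = dip-slip / sin(rake) = 334.7 / sin(59.4°) = 389 m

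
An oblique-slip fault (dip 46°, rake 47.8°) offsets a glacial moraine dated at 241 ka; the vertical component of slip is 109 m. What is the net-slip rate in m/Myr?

849 m/Myr

dip-slip = throw / sin(dip) = 109 / sin(46°) = 151.5 m
net slip = dip-slip / sin(rake) = 151.5 / sin(47.8°) = 204.5 m
rate = 204.5 m / 241 ka = 0.000849 m/yr = 849 m/Myr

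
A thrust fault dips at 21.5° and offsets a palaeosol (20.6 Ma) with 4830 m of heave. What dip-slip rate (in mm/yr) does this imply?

dip-slip = heave / cos(dip) = 4830 m / cos(21.5°) = 5191 m
rate = 5191 m / 20.6 Ma = 0.000252 m/yr = 0.252 mm/yr

0.252 mm/yr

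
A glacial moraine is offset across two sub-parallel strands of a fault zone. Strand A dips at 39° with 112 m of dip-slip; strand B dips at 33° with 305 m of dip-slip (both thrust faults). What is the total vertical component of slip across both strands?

237 m

throw_A = 112 × sin(39°) = 70.48 m
throw_B = 305 × sin(33°) = 166.1 m
total = 70.48 + 166.1 = 237 m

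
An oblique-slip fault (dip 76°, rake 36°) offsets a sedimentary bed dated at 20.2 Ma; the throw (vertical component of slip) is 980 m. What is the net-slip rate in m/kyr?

0.0851 m/kyr

dip-slip = throw / sin(dip) = 980 / sin(76°) = 1010 m
net slip = dip-slip / sin(rake) = 1010 / sin(36°) = 1718 m
rate = 1718 m / 20.2 Ma = 0.0000851 m/yr = 0.0851 m/kyr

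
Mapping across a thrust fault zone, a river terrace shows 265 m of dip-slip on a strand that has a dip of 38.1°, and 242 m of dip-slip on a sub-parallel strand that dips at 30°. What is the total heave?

418 m

heave_A = 265 × cos(38.1°) = 208.5 m
heave_B = 242 × cos(30°) = 209.6 m
total = 208.5 + 209.6 = 418 m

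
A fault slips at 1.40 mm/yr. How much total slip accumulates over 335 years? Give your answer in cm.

slip = rate × time = 1.40 mm/yr × 335 years = 0.469 m = 46.9 cm

46.9 cm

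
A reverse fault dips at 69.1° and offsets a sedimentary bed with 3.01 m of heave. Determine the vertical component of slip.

throw = heave × tan(dip) = 3.01 × tan(69.1°) = 7.88 m

7.88 m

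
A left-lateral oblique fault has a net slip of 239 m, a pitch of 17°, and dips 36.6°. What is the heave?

56.1 m

dip-slip = net slip × sin(rake) = 239 m × sin(17°) = 69.88 m
heave = dip-slip × cos(dip) = 69.88 × cos(36.6°) = 56.1 m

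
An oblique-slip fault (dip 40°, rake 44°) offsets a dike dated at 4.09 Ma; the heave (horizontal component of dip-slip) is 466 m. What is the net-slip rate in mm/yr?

0.214 mm/yr

dip-slip = heave / cos(dip) = 466 / cos(40°) = 608.3 m
net slip = dip-slip / sin(rake) = 608.3 / sin(44°) = 875.7 m
rate = 875.7 m / 4.09 Ma = 0.000214 m/yr = 0.214 mm/yr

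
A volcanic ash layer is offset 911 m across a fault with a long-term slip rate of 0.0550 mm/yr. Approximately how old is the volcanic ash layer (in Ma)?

16.6 Ma

age = offset / rate = 911 m / (0.0550 mm/yr) = 1.66e+07 yr = 16.6 Ma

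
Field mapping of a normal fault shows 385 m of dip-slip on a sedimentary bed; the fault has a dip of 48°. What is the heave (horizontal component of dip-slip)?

258 m

heave = dip-slip × cos(dip) = 385 m × cos(48°) = 258 m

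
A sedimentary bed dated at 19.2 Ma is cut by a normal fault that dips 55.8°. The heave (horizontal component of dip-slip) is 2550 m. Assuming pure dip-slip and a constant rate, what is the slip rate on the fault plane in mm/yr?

dip-slip = heave / cos(dip) = 2550 m / cos(55.8°) = 4537 m
rate = 4537 m / 19.2 Ma = 0.000236 m/yr = 0.236 mm/yr

0.236 mm/yr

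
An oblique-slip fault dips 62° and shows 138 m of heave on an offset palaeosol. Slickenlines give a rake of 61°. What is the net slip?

dip-slip = heave / cos(dip) = 138 / cos(62°) = 293.9 m
net slip = dip-slip / sin(rake) = 293.9 / sin(61°) = 336 m

336 m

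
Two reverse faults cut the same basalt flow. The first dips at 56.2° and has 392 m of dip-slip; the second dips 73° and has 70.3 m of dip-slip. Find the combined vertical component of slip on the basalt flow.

throw_A = 392 × sin(56.2°) = 325.7 m
throw_B = 70.3 × sin(73°) = 67.23 m
total = 325.7 + 67.23 = 393 m

393 m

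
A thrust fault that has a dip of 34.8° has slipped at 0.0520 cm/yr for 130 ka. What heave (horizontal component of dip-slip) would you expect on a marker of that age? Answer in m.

55.5 m

dip-slip = rate × time = 0.0520 cm/yr × 130 ka = 67.60 m
heave = dip-slip × cos(dip) = 67.60 × cos(34.8°) = 55.5 m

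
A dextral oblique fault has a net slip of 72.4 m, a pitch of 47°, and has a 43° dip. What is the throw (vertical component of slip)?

dip-slip = net slip × sin(rake) = 72.4 m × sin(47°) = 52.95 m
throw = dip-slip × sin(dip) = 52.95 × sin(43°) = 36.1 m

36.1 m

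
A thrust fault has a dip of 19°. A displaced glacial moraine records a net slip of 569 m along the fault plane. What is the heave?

538 m

heave = dip-slip × cos(dip) = 569 m × cos(19°) = 538 m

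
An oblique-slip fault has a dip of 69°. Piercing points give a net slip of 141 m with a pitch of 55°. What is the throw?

108 m

dip-slip = net slip × sin(rake) = 141 m × sin(55°) = 115.5 m
throw = dip-slip × sin(dip) = 115.5 × sin(69°) = 108 m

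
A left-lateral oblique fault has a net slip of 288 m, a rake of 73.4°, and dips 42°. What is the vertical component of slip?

dip-slip = net slip × sin(rake) = 288 m × sin(73.4°) = 276 m
throw = dip-slip × sin(dip) = 276 × sin(42°) = 185 m

185 m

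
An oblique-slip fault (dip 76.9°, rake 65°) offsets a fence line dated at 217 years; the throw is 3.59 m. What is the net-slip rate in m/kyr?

18.7 m/kyr

dip-slip = throw / sin(dip) = 3.59 / sin(76.9°) = 3.686 m
net slip = dip-slip / sin(rake) = 3.686 / sin(65°) = 4.067 m
rate = 4.067 m / 217 years = 0.0187 m/yr = 18.7 m/kyr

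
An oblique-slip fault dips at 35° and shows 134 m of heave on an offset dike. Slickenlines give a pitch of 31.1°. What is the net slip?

dip-slip = heave / cos(dip) = 134 / cos(35°) = 163.6 m
net slip = dip-slip / sin(rake) = 163.6 / sin(31.1°) = 317 m

317 m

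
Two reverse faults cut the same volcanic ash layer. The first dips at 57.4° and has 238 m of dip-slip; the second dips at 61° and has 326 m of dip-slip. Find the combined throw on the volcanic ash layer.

throw_A = 238 × sin(57.4°) = 200.5 m
throw_B = 326 × sin(61°) = 285.1 m
total = 200.5 + 285.1 = 486 m

486 m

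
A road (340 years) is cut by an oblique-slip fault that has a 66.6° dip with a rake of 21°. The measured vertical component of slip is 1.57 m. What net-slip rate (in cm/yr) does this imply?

dip-slip = throw / sin(dip) = 1.57 / sin(66.6°) = 1.711 m
net slip = dip-slip / sin(rake) = 1.711 / sin(21°) = 4.774 m
rate = 4.774 m / 340 years = 0.0140 m/yr = 1.40 cm/yr

1.40 cm/yr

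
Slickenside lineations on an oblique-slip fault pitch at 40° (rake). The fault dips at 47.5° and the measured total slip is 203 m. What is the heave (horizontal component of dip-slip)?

88.2 m

dip-slip = net slip × sin(rake) = 203 m × sin(40°) = 130.5 m
heave = dip-slip × cos(dip) = 130.5 × cos(47.5°) = 88.2 m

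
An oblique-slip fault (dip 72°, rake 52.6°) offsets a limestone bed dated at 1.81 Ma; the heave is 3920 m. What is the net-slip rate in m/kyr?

dip-slip = heave / cos(dip) = 3920 / cos(72°) = 12690 m
net slip = dip-slip / sin(rake) = 12690 / sin(52.6°) = 15970 m
rate = 15970 m / 1.81 Ma = 0.00882 m/yr = 8.82 m/kyr

8.82 m/kyr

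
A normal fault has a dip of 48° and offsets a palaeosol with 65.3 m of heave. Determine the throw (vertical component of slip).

72.5 m

throw = heave × tan(dip) = 65.3 × tan(48°) = 72.5 m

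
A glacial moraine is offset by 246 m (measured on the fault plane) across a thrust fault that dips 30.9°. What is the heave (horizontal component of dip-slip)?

211 m

heave = dip-slip × cos(dip) = 246 m × cos(30.9°) = 211 m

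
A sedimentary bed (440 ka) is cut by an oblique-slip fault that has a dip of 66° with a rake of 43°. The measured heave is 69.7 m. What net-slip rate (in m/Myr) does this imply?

571 m/Myr

dip-slip = heave / cos(dip) = 69.7 / cos(66°) = 171.4 m
net slip = dip-slip / sin(rake) = 171.4 / sin(43°) = 251.3 m
rate = 251.3 m / 440 ka = 0.000571 m/yr = 571 m/Myr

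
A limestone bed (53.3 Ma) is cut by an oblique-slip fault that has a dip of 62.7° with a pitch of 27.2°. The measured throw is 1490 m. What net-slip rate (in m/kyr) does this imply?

dip-slip = throw / sin(dip) = 1490 / sin(62.7°) = 1677 m
net slip = dip-slip / sin(rake) = 1677 / sin(27.2°) = 3668 m
rate = 3668 m / 53.3 Ma = 0.0000688 m/yr = 0.0688 m/kyr

0.0688 m/kyr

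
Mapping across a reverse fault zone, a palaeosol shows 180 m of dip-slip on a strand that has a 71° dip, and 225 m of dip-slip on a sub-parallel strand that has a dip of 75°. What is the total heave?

heave_A = 180 × cos(71°) = 58.60 m
heave_B = 225 × cos(75°) = 58.23 m
total = 58.60 + 58.23 = 117 m

117 m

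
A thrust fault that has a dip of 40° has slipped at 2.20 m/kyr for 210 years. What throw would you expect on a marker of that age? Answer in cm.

29.7 cm

dip-slip = rate × time = 2.20 m/kyr × 210 years = 0.4620 m
throw = dip-slip × sin(dip) = 0.4620 × sin(40°) = 0.297 m = 29.7 cm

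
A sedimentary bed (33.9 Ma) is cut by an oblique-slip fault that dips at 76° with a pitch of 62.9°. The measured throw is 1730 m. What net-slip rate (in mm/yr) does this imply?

0.0591 mm/yr

dip-slip = throw / sin(dip) = 1730 / sin(76°) = 1783 m
net slip = dip-slip / sin(rake) = 1783 / sin(62.9°) = 2003 m
rate = 2003 m / 33.9 Ma = 0.0000591 m/yr = 0.0591 mm/yr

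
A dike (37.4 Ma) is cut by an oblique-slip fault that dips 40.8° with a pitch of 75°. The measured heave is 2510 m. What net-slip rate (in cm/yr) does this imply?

dip-slip = heave / cos(dip) = 2510 / cos(40.8°) = 3316 m
net slip = dip-slip / sin(rake) = 3316 / sin(75°) = 3433 m
rate = 3433 m / 37.4 Ma = 0.0000918 m/yr = 0.00918 cm/yr

0.00918 cm/yr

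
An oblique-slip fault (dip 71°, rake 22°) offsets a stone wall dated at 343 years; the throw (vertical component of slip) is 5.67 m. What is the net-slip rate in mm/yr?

dip-slip = throw / sin(dip) = 5.67 / sin(71°) = 5.997 m
net slip = dip-slip / sin(rake) = 5.997 / sin(22°) = 16.01 m
rate = 16.01 m / 343 years = 0.0467 m/yr = 46.7 mm/yr

46.7 mm/yr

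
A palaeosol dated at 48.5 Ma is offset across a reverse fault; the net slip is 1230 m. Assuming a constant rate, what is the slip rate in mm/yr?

rate = 1230 m / 48.5 Ma = 0.0000254 m/yr = 0.0254 mm/yr

0.0254 mm/yr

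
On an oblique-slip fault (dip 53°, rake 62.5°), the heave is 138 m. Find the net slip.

259 m

dip-slip = heave / cos(dip) = 138 / cos(53°) = 229.3 m
net slip = dip-slip / sin(rake) = 229.3 / sin(62.5°) = 259 m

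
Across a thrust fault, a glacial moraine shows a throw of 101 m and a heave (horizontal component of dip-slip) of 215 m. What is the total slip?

238 m

net slip = √(throw² + heave²) = √(101² + 215²) = 238 m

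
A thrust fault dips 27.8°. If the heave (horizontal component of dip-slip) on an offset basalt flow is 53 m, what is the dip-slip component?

dip-slip = heave / cos(dip) = 53 / cos(27.8°) = 59.9 m

59.9 m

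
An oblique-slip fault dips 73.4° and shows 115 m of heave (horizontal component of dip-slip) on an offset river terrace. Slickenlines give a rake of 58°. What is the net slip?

475 m

dip-slip = heave / cos(dip) = 115 / cos(73.4°) = 402.5 m
net slip = dip-slip / sin(rake) = 402.5 / sin(58°) = 475 m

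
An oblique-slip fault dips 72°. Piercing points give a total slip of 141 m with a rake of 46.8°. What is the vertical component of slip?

dip-slip = net slip × sin(rake) = 141 m × sin(46.8°) = 102.8 m
throw = dip-slip × sin(dip) = 102.8 × sin(72°) = 97.8 m

97.8 m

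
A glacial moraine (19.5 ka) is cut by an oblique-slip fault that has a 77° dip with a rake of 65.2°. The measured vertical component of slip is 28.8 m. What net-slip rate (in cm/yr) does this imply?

0.167 cm/yr

dip-slip = throw / sin(dip) = 28.8 / sin(77°) = 29.56 m
net slip = dip-slip / sin(rake) = 29.56 / sin(65.2°) = 32.56 m
rate = 32.56 m / 19.5 ka = 0.00167 m/yr = 0.167 cm/yr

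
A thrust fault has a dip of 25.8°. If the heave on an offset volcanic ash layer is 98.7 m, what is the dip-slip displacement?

dip-slip = heave / cos(dip) = 98.7 / cos(25.8°) = 110 m

110 m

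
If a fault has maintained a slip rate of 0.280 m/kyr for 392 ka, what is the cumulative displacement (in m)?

slip = rate × time = 0.280 m/kyr × 392 ka = 110 m

110 m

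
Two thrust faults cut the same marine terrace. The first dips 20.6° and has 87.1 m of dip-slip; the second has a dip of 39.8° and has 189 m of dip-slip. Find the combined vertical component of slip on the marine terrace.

throw_A = 87.1 × sin(20.6°) = 30.65 m
throw_B = 189 × sin(39.8°) = 121 m
total = 30.65 + 121 = 152 m

152 m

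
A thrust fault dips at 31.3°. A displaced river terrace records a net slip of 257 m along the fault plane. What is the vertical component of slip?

throw = dip-slip × sin(dip) = 257 m × sin(31.3°) = 134 m

134 m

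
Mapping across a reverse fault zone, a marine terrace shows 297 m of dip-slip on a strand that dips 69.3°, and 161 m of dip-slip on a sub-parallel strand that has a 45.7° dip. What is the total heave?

217 m

heave_A = 297 × cos(69.3°) = 105 m
heave_B = 161 × cos(45.7°) = 112.4 m
total = 105 + 112.4 = 217 m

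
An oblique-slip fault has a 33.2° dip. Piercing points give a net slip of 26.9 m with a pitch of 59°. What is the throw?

dip-slip = net slip × sin(rake) = 26.9 m × sin(59°) = 23.06 m
throw = dip-slip × sin(dip) = 23.06 × sin(33.2°) = 12.6 m

12.6 m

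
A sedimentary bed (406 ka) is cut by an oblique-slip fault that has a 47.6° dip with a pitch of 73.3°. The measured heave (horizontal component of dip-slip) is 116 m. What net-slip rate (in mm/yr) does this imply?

0.442 mm/yr

dip-slip = heave / cos(dip) = 116 / cos(47.6°) = 172 m
net slip = dip-slip / sin(rake) = 172 / sin(73.3°) = 179.6 m
rate = 179.6 m / 406 ka = 0.000442 m/yr = 0.442 mm/yr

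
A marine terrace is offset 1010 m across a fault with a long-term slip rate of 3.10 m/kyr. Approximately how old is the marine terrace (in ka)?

age = offset / rate = 1010 m / (3.10 m/kyr) = 326000 yr = 326 ka

326 ka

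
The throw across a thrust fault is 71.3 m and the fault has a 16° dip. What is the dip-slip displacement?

259 m

dip-slip = throw / sin(dip) = 71.3 / sin(16°) = 259 m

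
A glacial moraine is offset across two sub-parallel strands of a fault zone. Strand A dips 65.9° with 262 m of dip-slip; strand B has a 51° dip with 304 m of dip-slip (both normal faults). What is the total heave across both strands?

298 m

heave_A = 262 × cos(65.9°) = 107 m
heave_B = 304 × cos(51°) = 191.3 m
total = 107 + 191.3 = 298 m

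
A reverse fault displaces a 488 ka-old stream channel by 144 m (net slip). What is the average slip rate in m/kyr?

rate = 144 m / 488 ka = 0.000295 m/yr = 0.295 m/kyr

0.295 m/kyr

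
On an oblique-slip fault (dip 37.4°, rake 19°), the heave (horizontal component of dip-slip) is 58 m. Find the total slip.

dip-slip = heave / cos(dip) = 58 / cos(37.4°) = 73.01 m
net slip = dip-slip / sin(rake) = 73.01 / sin(19°) = 224 m

224 m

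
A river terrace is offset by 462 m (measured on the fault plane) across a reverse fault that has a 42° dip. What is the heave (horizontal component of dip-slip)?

343 m

heave = dip-slip × cos(dip) = 462 m × cos(42°) = 343 m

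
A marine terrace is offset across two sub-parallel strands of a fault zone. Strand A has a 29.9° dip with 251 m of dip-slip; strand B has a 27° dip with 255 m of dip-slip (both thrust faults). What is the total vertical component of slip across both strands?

241 m

throw_A = 251 × sin(29.9°) = 125.1 m
throw_B = 255 × sin(27°) = 115.8 m
total = 125.1 + 115.8 = 241 m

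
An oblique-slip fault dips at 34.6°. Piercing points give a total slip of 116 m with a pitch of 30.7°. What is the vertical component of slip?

33.6 m

dip-slip = net slip × sin(rake) = 116 m × sin(30.7°) = 59.22 m
throw = dip-slip × sin(dip) = 59.22 × sin(34.6°) = 33.6 m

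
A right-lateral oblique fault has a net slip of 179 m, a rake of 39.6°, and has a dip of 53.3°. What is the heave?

68.2 m

dip-slip = net slip × sin(rake) = 179 m × sin(39.6°) = 114.1 m
heave = dip-slip × cos(dip) = 114.1 × cos(53.3°) = 68.2 m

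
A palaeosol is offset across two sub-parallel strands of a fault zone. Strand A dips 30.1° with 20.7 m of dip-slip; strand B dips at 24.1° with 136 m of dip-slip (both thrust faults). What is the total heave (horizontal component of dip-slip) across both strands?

heave_A = 20.7 × cos(30.1°) = 17.91 m
heave_B = 136 × cos(24.1°) = 124.1 m
total = 17.91 + 124.1 = 142 m

142 m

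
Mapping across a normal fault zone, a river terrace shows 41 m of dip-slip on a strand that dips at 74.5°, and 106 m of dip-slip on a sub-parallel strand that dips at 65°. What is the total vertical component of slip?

136 m

throw_A = 41 × sin(74.5°) = 39.51 m
throw_B = 106 × sin(65°) = 96.07 m
total = 39.51 + 96.07 = 136 m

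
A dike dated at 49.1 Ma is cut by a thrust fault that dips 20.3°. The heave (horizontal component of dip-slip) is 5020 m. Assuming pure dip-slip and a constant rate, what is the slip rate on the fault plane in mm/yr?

0.109 mm/yr

dip-slip = heave / cos(dip) = 5020 m / cos(20.3°) = 5352 m
rate = 5352 m / 49.1 Ma = 0.000109 m/yr = 0.109 mm/yr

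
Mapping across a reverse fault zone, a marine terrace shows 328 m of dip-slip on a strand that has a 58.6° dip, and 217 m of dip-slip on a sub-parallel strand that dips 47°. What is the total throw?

throw_A = 328 × sin(58.6°) = 280 m
throw_B = 217 × sin(47°) = 158.7 m
total = 280 + 158.7 = 439 m

439 m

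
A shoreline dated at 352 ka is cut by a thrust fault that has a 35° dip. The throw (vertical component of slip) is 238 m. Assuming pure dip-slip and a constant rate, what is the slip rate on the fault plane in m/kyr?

1.18 m/kyr

dip-slip = throw / sin(dip) = 238 m / sin(35°) = 414.9 m
rate = 414.9 m / 352 ka = 0.00118 m/yr = 1.18 m/kyr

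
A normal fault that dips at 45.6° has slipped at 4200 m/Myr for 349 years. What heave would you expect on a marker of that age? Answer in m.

dip-slip = rate × time = 4200 m/Myr × 349 years = 1.466 m
heave = dip-slip × cos(dip) = 1.466 × cos(45.6°) = 1.03 m

1.03 m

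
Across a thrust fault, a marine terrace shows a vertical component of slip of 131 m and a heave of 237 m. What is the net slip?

271 m

net slip = √(throw² + heave²) = √(131² + 237²) = 271 m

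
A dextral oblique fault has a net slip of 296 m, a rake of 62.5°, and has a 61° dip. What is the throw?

dip-slip = net slip × sin(rake) = 296 m × sin(62.5°) = 262.6 m
throw = dip-slip × sin(dip) = 262.6 × sin(61°) = 230 m

230 m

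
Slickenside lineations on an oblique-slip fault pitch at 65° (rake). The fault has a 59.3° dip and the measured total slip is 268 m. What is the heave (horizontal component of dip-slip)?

dip-slip = net slip × sin(rake) = 268 m × sin(65°) = 242.9 m
heave = dip-slip × cos(dip) = 242.9 × cos(59.3°) = 124 m

124 m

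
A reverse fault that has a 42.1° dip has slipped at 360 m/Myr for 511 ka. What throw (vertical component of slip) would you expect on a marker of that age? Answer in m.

dip-slip = rate × time = 360 m/Myr × 511 ka = 184 m
throw = dip-slip × sin(dip) = 184 × sin(42.1°) = 123 m

123 m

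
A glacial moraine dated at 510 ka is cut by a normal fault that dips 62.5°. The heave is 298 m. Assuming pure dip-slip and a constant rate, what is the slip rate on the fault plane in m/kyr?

dip-slip = heave / cos(dip) = 298 m / cos(62.5°) = 645.4 m
rate = 645.4 m / 510 ka = 0.00127 m/yr = 1.27 m/kyr

1.27 m/kyr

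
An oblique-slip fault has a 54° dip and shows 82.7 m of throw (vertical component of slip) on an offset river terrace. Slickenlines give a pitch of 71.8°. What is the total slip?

108 m

dip-slip = throw / sin(dip) = 82.7 / sin(54°) = 102.2 m
net slip = dip-slip / sin(rake) = 102.2 / sin(71.8°) = 108 m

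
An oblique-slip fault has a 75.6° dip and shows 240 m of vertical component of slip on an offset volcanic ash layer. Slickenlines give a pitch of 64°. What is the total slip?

276 m

dip-slip = throw / sin(dip) = 240 / sin(75.6°) = 247.8 m
net slip = dip-slip / sin(rake) = 247.8 / sin(64°) = 276 m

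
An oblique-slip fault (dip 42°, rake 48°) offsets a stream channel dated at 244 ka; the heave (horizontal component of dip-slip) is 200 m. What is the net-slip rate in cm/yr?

dip-slip = heave / cos(dip) = 200 / cos(42°) = 269.1 m
net slip = dip-slip / sin(rake) = 269.1 / sin(48°) = 362.1 m
rate = 362.1 m / 244 ka = 0.00148 m/yr = 0.148 cm/yr

0.148 cm/yr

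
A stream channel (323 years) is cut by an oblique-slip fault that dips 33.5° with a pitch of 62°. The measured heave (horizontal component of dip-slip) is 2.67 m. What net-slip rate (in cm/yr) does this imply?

1.12 cm/yr

dip-slip = heave / cos(dip) = 2.67 / cos(33.5°) = 3.202 m
net slip = dip-slip / sin(rake) = 3.202 / sin(62°) = 3.626 m
rate = 3.626 m / 323 years = 0.0112 m/yr = 1.12 cm/yr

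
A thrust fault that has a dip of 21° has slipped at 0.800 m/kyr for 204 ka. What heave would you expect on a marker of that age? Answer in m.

152 m

dip-slip = rate × time = 0.800 m/kyr × 204 ka = 163.2 m
heave = dip-slip × cos(dip) = 163.2 × cos(21°) = 152 m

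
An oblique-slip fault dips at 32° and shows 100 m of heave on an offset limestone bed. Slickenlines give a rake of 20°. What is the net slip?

345 m

dip-slip = heave / cos(dip) = 100 / cos(32°) = 117.9 m
net slip = dip-slip / sin(rake) = 117.9 / sin(20°) = 345 m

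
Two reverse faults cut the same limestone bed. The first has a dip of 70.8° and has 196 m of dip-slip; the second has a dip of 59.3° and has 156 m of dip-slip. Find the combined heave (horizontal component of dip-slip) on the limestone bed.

144 m

heave_A = 196 × cos(70.8°) = 64.46 m
heave_B = 156 × cos(59.3°) = 79.64 m
total = 64.46 + 79.64 = 144 m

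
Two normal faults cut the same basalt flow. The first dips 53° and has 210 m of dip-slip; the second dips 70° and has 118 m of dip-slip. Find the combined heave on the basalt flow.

heave_A = 210 × cos(53°) = 126.4 m
heave_B = 118 × cos(70°) = 40.36 m
total = 126.4 + 40.36 = 167 m

167 m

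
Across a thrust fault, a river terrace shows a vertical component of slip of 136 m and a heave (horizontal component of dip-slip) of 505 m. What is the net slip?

net slip = √(throw² + heave²) = √(136² + 505²) = 523 m

523 m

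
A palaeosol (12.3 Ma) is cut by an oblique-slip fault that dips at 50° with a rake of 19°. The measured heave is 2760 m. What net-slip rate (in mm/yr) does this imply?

1.07 mm/yr

dip-slip = heave / cos(dip) = 2760 / cos(50°) = 4294 m
net slip = dip-slip / sin(rake) = 4294 / sin(19°) = 13190 m
rate = 13190 m / 12.3 Ma = 0.00107 m/yr = 1.07 mm/yr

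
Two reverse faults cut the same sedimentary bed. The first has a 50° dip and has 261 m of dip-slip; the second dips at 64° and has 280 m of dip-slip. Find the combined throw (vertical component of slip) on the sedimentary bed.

throw_A = 261 × sin(50°) = 199.9 m
throw_B = 280 × sin(64°) = 251.7 m
total = 199.9 + 251.7 = 452 m

452 m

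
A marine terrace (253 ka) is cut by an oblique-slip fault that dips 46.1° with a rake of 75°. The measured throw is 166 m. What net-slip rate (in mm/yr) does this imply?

0.943 mm/yr

dip-slip = throw / sin(dip) = 166 / sin(46.1°) = 230.4 m
net slip = dip-slip / sin(rake) = 230.4 / sin(75°) = 238.5 m
rate = 238.5 m / 253 ka = 0.000943 m/yr = 0.943 mm/yr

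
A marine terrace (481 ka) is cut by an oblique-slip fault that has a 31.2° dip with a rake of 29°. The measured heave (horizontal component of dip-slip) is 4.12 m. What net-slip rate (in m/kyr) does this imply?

0.0207 m/kyr

dip-slip = heave / cos(dip) = 4.12 / cos(31.2°) = 4.817 m
net slip = dip-slip / sin(rake) = 4.817 / sin(29°) = 9.935 m
rate = 9.935 m / 481 ka = 0.0000207 m/yr = 0.0207 m/kyr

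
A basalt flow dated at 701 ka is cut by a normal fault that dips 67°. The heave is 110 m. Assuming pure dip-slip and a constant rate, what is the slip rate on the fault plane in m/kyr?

0.402 m/kyr

dip-slip = heave / cos(dip) = 110 m / cos(67°) = 281.5 m
rate = 281.5 m / 701 ka = 0.000402 m/yr = 0.402 m/kyr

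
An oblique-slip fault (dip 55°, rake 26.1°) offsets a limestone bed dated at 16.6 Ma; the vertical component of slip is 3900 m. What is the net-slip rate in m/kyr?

dip-slip = throw / sin(dip) = 3900 / sin(55°) = 4761 m
net slip = dip-slip / sin(rake) = 4761 / sin(26.1°) = 10820 m
rate = 10820 m / 16.6 Ma = 0.000652 m/yr = 0.652 m/kyr

0.652 m/kyr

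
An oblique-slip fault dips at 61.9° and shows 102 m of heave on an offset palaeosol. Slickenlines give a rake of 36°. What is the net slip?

dip-slip = heave / cos(dip) = 102 / cos(61.9°) = 216.6 m
net slip = dip-slip / sin(rake) = 216.6 / sin(36°) = 368 m

368 m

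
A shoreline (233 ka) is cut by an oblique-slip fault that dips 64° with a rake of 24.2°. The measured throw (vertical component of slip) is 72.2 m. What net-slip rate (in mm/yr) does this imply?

0.841 mm/yr

dip-slip = throw / sin(dip) = 72.2 / sin(64°) = 80.33 m
net slip = dip-slip / sin(rake) = 80.33 / sin(24.2°) = 196 m
rate = 196 m / 233 ka = 0.000841 m/yr = 0.841 mm/yr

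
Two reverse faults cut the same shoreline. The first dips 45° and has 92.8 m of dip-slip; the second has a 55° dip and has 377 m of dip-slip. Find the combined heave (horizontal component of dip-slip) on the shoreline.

heave_A = 92.8 × cos(45°) = 65.62 m
heave_B = 377 × cos(55°) = 216.2 m
total = 65.62 + 216.2 = 282 m

282 m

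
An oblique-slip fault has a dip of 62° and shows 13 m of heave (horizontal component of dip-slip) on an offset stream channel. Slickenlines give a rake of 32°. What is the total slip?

52.3 m

dip-slip = heave / cos(dip) = 13 / cos(62°) = 27.69 m
net slip = dip-slip / sin(rake) = 27.69 / sin(32°) = 52.3 m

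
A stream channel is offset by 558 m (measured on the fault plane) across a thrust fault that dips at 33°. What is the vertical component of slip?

throw = dip-slip × sin(dip) = 558 m × sin(33°) = 304 m

304 m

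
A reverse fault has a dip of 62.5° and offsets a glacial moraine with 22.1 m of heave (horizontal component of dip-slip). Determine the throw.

42.5 m

throw = heave × tan(dip) = 22.1 × tan(62.5°) = 42.5 m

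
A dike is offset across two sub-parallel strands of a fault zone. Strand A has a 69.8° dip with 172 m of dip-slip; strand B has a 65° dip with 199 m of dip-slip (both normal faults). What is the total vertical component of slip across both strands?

342 m

throw_A = 172 × sin(69.8°) = 161.4 m
throw_B = 199 × sin(65°) = 180.4 m
total = 161.4 + 180.4 = 342 m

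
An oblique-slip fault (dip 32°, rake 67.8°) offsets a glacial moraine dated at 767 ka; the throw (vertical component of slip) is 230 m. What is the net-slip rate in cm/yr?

dip-slip = throw / sin(dip) = 230 / sin(32°) = 434 m
net slip = dip-slip / sin(rake) = 434 / sin(67.8°) = 468.8 m
rate = 468.8 m / 767 ka = 0.000611 m/yr = 0.0611 cm/yr

0.0611 cm/yr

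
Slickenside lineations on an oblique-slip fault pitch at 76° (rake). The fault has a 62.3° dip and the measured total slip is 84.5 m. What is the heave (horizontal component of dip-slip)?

dip-slip = net slip × sin(rake) = 84.5 m × sin(76°) = 81.99 m
heave = dip-slip × cos(dip) = 81.99 × cos(62.3°) = 38.1 m

38.1 m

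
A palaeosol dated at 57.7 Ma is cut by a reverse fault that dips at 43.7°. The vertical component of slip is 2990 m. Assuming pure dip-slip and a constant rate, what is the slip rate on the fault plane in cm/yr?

dip-slip = throw / sin(dip) = 2990 m / sin(43.7°) = 4328 m
rate = 4328 m / 57.7 Ma = 0.0000750 m/yr = 0.00750 cm/yr

0.00750 cm/yr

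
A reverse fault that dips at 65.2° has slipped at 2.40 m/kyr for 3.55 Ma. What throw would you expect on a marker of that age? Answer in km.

7.73 km

dip-slip = rate × time = 2.40 m/kyr × 3.55 Ma = 8520 m
throw = dip-slip × sin(dip) = 8520 × sin(65.2°) = 7730 m = 7.73 km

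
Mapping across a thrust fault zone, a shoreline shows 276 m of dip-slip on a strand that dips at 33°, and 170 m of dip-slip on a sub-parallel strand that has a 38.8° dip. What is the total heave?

364 m

heave_A = 276 × cos(33°) = 231.5 m
heave_B = 170 × cos(38.8°) = 132.5 m
total = 231.5 + 132.5 = 364 m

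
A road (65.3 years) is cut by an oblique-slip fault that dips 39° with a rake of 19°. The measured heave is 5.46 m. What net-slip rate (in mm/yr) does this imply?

dip-slip = heave / cos(dip) = 5.46 / cos(39°) = 7.026 m
net slip = dip-slip / sin(rake) = 7.026 / sin(19°) = 21.58 m
rate = 21.58 m / 65.3 years = 0.330 m/yr = 330 mm/yr

330 mm/yr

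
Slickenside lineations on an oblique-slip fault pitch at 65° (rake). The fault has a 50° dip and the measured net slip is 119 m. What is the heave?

69.3 m

dip-slip = net slip × sin(rake) = 119 m × sin(65°) = 107.9 m
heave = dip-slip × cos(dip) = 107.9 × cos(50°) = 69.3 m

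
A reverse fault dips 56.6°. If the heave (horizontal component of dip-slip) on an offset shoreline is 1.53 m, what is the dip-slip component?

dip-slip = heave / cos(dip) = 1.53 / cos(56.6°) = 2.78 m

2.78 m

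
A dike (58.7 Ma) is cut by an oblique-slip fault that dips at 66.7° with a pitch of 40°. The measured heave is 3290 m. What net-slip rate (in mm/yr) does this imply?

dip-slip = heave / cos(dip) = 3290 / cos(66.7°) = 8318 m
net slip = dip-slip / sin(rake) = 8318 / sin(40°) = 12940 m
rate = 12940 m / 58.7 Ma = 0.000220 m/yr = 0.220 mm/yr

0.220 mm/yr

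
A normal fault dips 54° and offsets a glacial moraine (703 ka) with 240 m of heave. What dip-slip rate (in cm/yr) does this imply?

0.0581 cm/yr

dip-slip = heave / cos(dip) = 240 m / cos(54°) = 408.3 m
rate = 408.3 m / 703 ka = 0.000581 m/yr = 0.0581 cm/yr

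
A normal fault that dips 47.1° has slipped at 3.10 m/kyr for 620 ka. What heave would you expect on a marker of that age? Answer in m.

dip-slip = rate × time = 3.10 m/kyr × 620 ka = 1922 m
heave = dip-slip × cos(dip) = 1922 × cos(47.1°) = 1310 m

1310 m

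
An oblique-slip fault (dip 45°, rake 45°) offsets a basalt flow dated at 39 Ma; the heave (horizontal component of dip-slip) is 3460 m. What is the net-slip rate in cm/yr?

dip-slip = heave / cos(dip) = 3460 / cos(45°) = 4893 m
net slip = dip-slip / sin(rake) = 4893 / sin(45°) = 6920 m
rate = 6920 m / 39 Ma = 0.000177 m/yr = 0.0177 cm/yr

0.0177 cm/yr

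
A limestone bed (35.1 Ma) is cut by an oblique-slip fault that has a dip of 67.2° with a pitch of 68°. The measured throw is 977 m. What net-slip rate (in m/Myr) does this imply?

dip-slip = throw / sin(dip) = 977 / sin(67.2°) = 1060 m
net slip = dip-slip / sin(rake) = 1060 / sin(68°) = 1143 m
rate = 1143 m / 35.1 Ma = 0.0000326 m/yr = 32.6 m/Myr

32.6 m/Myr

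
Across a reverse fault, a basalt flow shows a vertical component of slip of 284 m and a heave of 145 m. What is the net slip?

net slip = √(throw² + heave²) = √(284² + 145²) = 319 m

319 m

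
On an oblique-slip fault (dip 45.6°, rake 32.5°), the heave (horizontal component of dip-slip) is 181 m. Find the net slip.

481 m

dip-slip = heave / cos(dip) = 181 / cos(45.6°) = 258.7 m
net slip = dip-slip / sin(rake) = 258.7 / sin(32.5°) = 481 m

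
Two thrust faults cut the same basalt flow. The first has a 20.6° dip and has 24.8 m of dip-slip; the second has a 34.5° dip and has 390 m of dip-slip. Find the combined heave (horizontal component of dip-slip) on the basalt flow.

heave_A = 24.8 × cos(20.6°) = 23.21 m
heave_B = 390 × cos(34.5°) = 321.4 m
total = 23.21 + 321.4 = 345 m

345 m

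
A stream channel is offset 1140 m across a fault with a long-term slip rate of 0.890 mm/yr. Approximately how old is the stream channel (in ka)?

age = offset / rate = 1140 m / (0.890 mm/yr) = 1.28e+06 yr = 1280 ka

1280 ka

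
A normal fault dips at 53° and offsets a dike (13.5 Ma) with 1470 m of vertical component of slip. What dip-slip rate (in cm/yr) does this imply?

dip-slip = throw / sin(dip) = 1470 m / sin(53°) = 1841 m
rate = 1841 m / 13.5 Ma = 0.000136 m/yr = 0.0136 cm/yr

0.0136 cm/yr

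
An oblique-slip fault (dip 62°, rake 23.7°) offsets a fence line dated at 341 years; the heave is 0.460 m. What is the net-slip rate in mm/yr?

dip-slip = heave / cos(dip) = 0.460 / cos(62°) = 0.9798 m
net slip = dip-slip / sin(rake) = 0.9798 / sin(23.7°) = 2.438 m
rate = 2.438 m / 341 years = 0.00715 m/yr = 7.15 mm/yr

7.15 mm/yr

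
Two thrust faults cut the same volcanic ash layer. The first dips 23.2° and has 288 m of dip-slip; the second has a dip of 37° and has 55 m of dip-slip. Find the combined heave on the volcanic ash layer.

heave_A = 288 × cos(23.2°) = 264.7 m
heave_B = 55 × cos(37°) = 43.92 m
total = 264.7 + 43.92 = 309 m

309 m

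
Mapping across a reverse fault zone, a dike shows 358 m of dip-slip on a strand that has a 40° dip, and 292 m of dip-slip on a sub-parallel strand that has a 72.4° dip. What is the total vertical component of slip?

throw_A = 358 × sin(40°) = 230.1 m
throw_B = 292 × sin(72.4°) = 278.3 m
total = 230.1 + 278.3 = 508 m

508 m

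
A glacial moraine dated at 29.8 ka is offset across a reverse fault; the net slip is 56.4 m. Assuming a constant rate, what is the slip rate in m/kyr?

rate = 56.4 m / 29.8 ka = 0.00189 m/yr = 1.89 m/kyr

1.89 m/kyr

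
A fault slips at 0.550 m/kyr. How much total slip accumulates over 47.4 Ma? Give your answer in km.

26.1 km

slip = rate × time = 0.550 m/kyr × 47.4 Ma = 26100 m = 26.1 km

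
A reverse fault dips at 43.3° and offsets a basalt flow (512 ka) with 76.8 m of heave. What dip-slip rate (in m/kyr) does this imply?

dip-slip = heave / cos(dip) = 76.8 m / cos(43.3°) = 105.5 m
rate = 105.5 m / 512 ka = 0.000206 m/yr = 0.206 m/kyr

0.206 m/kyr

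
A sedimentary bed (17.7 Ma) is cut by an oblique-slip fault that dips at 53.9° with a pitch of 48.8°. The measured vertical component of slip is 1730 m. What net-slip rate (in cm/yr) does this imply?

dip-slip = throw / sin(dip) = 1730 / sin(53.9°) = 2141 m
net slip = dip-slip / sin(rake) = 2141 / sin(48.8°) = 2846 m
rate = 2846 m / 17.7 Ma = 0.000161 m/yr = 0.0161 cm/yr

0.0161 cm/yr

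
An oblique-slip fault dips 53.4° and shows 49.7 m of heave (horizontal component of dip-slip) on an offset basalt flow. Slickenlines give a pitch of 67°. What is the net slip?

dip-slip = heave / cos(dip) = 49.7 / cos(53.4°) = 83.36 m
net slip = dip-slip / sin(rake) = 83.36 / sin(67°) = 90.6 m

90.6 m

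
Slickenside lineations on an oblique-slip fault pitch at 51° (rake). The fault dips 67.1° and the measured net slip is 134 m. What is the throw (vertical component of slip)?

dip-slip = net slip × sin(rake) = 134 m × sin(51°) = 104.1 m
throw = dip-slip × sin(dip) = 104.1 × sin(67.1°) = 95.9 m

95.9 m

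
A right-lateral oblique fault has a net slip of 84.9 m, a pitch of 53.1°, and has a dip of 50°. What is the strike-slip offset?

strike-slip = net slip × cos(rake) = 84.9 m × cos(53.1°) = 51 m

51 m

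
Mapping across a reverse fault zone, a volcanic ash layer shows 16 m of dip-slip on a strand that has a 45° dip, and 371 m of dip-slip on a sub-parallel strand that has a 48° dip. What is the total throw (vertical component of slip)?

throw_A = 16 × sin(45°) = 11.31 m
throw_B = 371 × sin(48°) = 275.7 m
total = 11.31 + 275.7 = 287 m

287 m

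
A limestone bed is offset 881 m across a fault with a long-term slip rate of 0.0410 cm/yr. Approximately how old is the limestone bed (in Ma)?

age = offset / rate = 881 m / (0.0410 cm/yr) = 2.15e+06 yr = 2.15 Ma

2.15 Ma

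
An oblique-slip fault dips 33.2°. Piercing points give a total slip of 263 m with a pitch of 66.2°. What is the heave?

201 m

dip-slip = net slip × sin(rake) = 263 m × sin(66.2°) = 240.6 m
heave = dip-slip × cos(dip) = 240.6 × cos(33.2°) = 201 m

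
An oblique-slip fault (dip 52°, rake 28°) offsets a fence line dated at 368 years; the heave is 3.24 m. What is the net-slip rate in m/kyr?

dip-slip = heave / cos(dip) = 3.24 / cos(52°) = 5.263 m
net slip = dip-slip / sin(rake) = 5.263 / sin(28°) = 11.21 m
rate = 11.21 m / 368 years = 0.0305 m/yr = 30.5 m/kyr

30.5 m/kyr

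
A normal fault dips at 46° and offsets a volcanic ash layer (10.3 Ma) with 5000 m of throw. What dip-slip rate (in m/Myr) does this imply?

dip-slip = throw / sin(dip) = 5000 m / sin(46°) = 6951 m
rate = 6951 m / 10.3 Ma = 0.000675 m/yr = 675 m/Myr

675 m/Myr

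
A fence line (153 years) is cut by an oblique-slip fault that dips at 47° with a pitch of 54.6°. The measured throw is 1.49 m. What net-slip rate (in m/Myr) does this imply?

dip-slip = throw / sin(dip) = 1.49 / sin(47°) = 2.037 m
net slip = dip-slip / sin(rake) = 2.037 / sin(54.6°) = 2.499 m
rate = 2.499 m / 153 years = 0.0163 m/yr = 16300 m/Myr

16300 m/Myr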